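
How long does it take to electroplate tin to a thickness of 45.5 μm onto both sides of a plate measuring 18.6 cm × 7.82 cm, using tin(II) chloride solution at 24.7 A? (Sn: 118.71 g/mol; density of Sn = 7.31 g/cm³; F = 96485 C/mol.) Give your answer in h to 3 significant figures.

Plated area = 2 × 18.6 × 7.82 = 290.9 cm²
Volume = 290.9 × 45.5×10⁻⁴ cm = 1.324 cm³
m(Sn) = 1.324 × 7.31 = 9.678 g
n(Sn) = 9.678 / 118.71 = 0.08153 mol; n(e⁻) = 2 × 0.08153 = 0.1631 mol
Q = 0.1631 × 96485 = 15740 C
t = 15740 / 24.7 = 637.2 s = 0.177 h

0.177 h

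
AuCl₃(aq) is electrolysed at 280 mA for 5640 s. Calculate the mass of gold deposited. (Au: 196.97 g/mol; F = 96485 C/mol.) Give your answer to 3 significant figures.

Q = It = 0.280 × 5640 = 1579 C
n(e⁻) = Q/F = 1579/96485 = 0.01637 mol
Au³⁺ + 3e⁻ → Au, so n(Au) = 0.01637 / 3 = 0.005457 mol
m = 0.005457 × 196.97 = 1.07 g

1.07 g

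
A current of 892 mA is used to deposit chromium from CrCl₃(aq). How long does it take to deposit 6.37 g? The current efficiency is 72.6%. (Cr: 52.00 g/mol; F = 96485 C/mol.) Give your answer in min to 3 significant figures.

n(Cr) = 6.37 / 52.00 = 0.1225 mol
Cr³⁺ + 3e⁻ → Cr, so n(e⁻) = 3 × 0.1225 = 0.3675 mol
Q = 0.3675 × 96485 / 0.726 = 48840 C
t = Q / I = 48840 / 0.892 = 54750 s = 913 min

913 min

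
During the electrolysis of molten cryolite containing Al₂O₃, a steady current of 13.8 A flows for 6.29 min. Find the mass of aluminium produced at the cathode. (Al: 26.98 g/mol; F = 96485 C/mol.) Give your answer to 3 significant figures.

Charge passed = 13.8 × 377.4 = 5208 C
n(e⁻) = 5208 / 96485 = 0.05398 mol
Al³⁺ + 3e⁻ → Al, so n(Al) = 0.05398 / 3 = 0.01799 mol
m = 0.01799 × 26.98 = 0.485 g

0.485 g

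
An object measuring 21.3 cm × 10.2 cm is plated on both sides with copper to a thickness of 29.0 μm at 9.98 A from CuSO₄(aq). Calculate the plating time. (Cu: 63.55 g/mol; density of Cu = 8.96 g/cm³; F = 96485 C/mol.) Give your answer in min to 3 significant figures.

57.3 min

Plated area = 2 × 21.3 × 10.2 = 434.5 cm²
Volume = 434.5 × 29.0×10⁻⁴ cm = 1.260 cm³
m(Cu) = 1.260 × 8.96 = 11.29 g
n(Cu) = 11.29 / 63.55 = 0.1777 mol; n(e⁻) = 2 × 0.1777 = 0.3554 mol
Q = 0.3554 × 96485 = 34290 C
t = 34290 / 9.98 = 3436 s = 57.3 min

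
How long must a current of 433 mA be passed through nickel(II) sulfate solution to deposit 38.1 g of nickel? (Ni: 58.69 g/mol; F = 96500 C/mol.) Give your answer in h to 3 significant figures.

80.4 h

n(Ni) = 38.1 / 58.69 = 0.6492 mol
Ni²⁺ + 2e⁻ → Ni, so n(e⁻) = 2 × 0.6492 = 1.298 mol
Q = 1.298 × 96500 = 1.253×10^5 C
t = Q / I = 1.253×10^5 / 0.433 = 2.894×10^5 s = 80.4 h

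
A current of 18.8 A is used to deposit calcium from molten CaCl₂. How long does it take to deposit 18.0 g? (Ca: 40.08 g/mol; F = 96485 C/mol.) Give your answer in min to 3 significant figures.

76.8 min

n(Ca) = 18.0 / 40.08 = 0.4491 mol
Ca²⁺ + 2e⁻ → Ca, so n(e⁻) = 2 × 0.4491 = 0.8982 mol
Q = 0.8982 × 96485 = 86660 C
t = Q / I = 86660 / 18.8 = 4610 s = 76.8 min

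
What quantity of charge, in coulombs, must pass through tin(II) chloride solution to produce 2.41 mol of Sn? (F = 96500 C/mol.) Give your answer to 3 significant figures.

4.65×10^5 C

Sn²⁺ + 2e⁻ → Sn, so n(e⁻) = 2 × 2.41 = 4.820 mol
Q = 4.820 × 96500 = 4.651×10^5 C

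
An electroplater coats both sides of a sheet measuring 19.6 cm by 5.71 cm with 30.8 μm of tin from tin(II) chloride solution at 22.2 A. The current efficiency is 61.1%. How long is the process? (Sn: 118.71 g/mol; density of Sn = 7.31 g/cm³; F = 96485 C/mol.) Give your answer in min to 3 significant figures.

10.1 min

Plated area = 2 × 19.6 × 5.71 = 223.8 cm²
Volume = 223.8 × 30.8×10⁻⁴ cm = 0.6893 cm³
m(Sn) = 0.6893 × 7.31 = 5.039 g
n(Sn) = 5.039 / 118.71 = 0.04245 mol; n(e⁻) = 2 × 0.04245 = 0.08490 mol
Q = 0.08490 × 96485 / 0.611 = 13410 C
t = 13410 / 22.2 = 604.1 s = 10.1 min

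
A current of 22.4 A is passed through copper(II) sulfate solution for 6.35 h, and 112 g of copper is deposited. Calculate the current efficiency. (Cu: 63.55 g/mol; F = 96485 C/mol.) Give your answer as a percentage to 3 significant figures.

66.4%

Q = 22.4 × 22860 = 5.121×10^5 C
n(e⁻) = 5.121×10^5 / 96485 = 5.308 mol
Cu²⁺ + 2e⁻ → Cu, so theoretical n(Cu) = 2.654 mol → 168.7 g
Efficiency = 112 / 168.7 = 0.6639 = 66.4%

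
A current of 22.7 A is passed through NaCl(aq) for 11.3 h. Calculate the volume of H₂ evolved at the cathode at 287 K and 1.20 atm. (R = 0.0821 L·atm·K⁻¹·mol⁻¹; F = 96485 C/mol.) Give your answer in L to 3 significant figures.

94.0 L

Q = It = 22.7 × 40680 = 9.234×10^5 C
Moles of electrons = 9.234×10^5 / 96485 = 9.570 mol
2H⁺ + 2e⁻ → H₂, so n(H₂) = 9.570 / 2 = 4.785 mol
V = nRT/P = 4.785 × 0.0821 × 287 / 1.20 = 93.96 L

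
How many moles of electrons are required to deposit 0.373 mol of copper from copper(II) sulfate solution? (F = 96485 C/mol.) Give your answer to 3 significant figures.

0.746 mol

Cu²⁺ + 2e⁻ → Cu, so n(e⁻) = 2 × 0.373 = 0.7460 mol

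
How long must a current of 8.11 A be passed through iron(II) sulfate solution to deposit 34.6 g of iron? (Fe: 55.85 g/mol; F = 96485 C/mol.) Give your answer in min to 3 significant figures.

n(Fe) = 34.6 / 55.85 = 0.6195 mol
Fe²⁺ + 2e⁻ → Fe, so n(e⁻) = 2 × 0.6195 = 1.239 mol
Q = 1.239 × 96485 = 1.195×10^5 C
t = Q / I = 1.195×10^5 / 8.11 = 14730 s = 246 min

246 min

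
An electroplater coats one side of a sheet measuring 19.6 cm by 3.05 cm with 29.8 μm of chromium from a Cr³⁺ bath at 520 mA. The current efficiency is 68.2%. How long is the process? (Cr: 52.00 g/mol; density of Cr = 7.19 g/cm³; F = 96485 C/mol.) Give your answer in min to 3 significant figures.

Plated area = 19.6 × 3.05 = 59.78 cm²
Volume = 59.78 × 29.8×10⁻⁴ cm = 0.1781 cm³
m(Cr) = 0.1781 × 7.19 = 1.281 g
n(Cr) = 1.281 / 52.00 = 0.02463 mol; n(e⁻) = 3 × 0.02463 = 0.07389 mol
Q = 0.07389 × 96485 / 0.682 = 10450 C
t = 10450 / 0.520 = 20100 s = 335 min

335 min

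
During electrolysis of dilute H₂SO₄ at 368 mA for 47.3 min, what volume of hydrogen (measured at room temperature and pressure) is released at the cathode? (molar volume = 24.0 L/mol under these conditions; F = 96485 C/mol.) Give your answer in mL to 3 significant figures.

Q = It = 0.368 × 2838 = 1044 C
Moles of electrons = 1044 / 96485 = 0.01082 mol
2H⁺ + 2e⁻ → H₂, so n(H₂) = 0.01082 / 2 = 0.005410 mol
V = 0.005410 × 24.0 = 0.1298 L
= 130 mL

130 mL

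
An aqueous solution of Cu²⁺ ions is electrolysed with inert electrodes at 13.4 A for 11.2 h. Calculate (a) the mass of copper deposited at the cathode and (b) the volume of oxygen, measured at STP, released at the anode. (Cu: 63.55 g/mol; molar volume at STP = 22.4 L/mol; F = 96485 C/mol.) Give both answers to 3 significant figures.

Q = 13.4 × 40320 = 5.403×10^5 C; n(e⁻) = 5.403×10^5 / 96485 = 5.600 mol
Cathode: Cu²⁺ + 2e⁻ → Cu → n(Cu) = 5.600/2 = 2.800 mol → 178 g
Anode: 2H₂O → O₂ + 4H⁺ + 4e⁻ → n(O₂) = 5.600/4 = 1.400 mol → 31.4 L

178 g Cu; 31.4 L O₂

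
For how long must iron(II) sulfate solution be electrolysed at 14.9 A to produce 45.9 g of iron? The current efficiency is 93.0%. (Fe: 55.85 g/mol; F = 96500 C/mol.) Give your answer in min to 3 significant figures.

191 min

n(Fe) = 45.9 / 55.85 = 0.8218 mol
Fe²⁺ + 2e⁻ → Fe, so n(e⁻) = 2 × 0.8218 = 1.644 mol
Q = 1.644 × 96500 / 0.930 = 1.706×10^5 C
t = Q / I = 1.706×10^5 / 14.9 = 11450 s = 191 min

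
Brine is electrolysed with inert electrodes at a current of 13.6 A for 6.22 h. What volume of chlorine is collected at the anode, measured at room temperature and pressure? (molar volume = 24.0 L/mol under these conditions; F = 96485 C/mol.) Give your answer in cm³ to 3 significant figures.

Q = 13.6 A × 22392 s = 3.045×10^5 C
Moles of electrons = 3.045×10^5 / 96485 = 3.156 mol
2Cl⁻ → Cl₂ + 2e⁻, so n(Cl₂) = 3.156 / 2 = 1.578 mol
V = 1.578 × 24.0 = 37.87 L
= 37900 cm³

37900 cm³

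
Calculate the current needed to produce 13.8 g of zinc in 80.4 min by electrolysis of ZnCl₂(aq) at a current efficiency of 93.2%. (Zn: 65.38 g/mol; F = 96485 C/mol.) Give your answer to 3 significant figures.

n(Zn) = 13.8 / 65.38 = 0.2111 mol
Zn²⁺ + 2e⁻ → Zn, so n(e⁻) = 2 × 0.2111 = 0.4222 mol
Q = 0.4222 × 96485 / 0.932 = 43710 C
I = Q / t = 43710 / 4824 s = 9.06 A

9.06 A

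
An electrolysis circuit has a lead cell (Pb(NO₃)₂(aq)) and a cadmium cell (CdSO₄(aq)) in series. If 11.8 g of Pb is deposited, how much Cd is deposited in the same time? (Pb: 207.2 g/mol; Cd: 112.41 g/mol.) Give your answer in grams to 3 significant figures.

n(Pb) = 11.8 / 207.2 = 0.05695 mol
Pb²⁺ + 2e⁻ → Pb, so n(e⁻) = 2 × 0.05695 = 0.1139 mol
In series, the same 0.1139 mol of electrons flows through the second cell.
Cd²⁺ + 2e⁻ → Cd, so n(Cd) = 0.1139 / 2 = 0.05695 mol
m(Cd) = 0.05695 × 112.41 = 6.40 g

6.40 g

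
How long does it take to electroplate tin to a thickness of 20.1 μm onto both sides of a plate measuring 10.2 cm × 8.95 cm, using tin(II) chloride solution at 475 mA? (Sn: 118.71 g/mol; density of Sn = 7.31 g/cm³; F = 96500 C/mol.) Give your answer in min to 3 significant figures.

153 min

Plated area = 2 × 10.2 × 8.95 = 182.6 cm²
Volume = 182.6 × 20.1×10⁻⁴ cm = 0.3670 cm³
m(Sn) = 0.3670 × 7.31 = 2.683 g
n(Sn) = 2.683 / 118.71 = 0.02260 mol; n(e⁻) = 2 × 0.02260 = 0.04520 mol
Q = 0.04520 × 96500 = 4362 C
t = 4362 / 0.475 = 9183 s = 153 min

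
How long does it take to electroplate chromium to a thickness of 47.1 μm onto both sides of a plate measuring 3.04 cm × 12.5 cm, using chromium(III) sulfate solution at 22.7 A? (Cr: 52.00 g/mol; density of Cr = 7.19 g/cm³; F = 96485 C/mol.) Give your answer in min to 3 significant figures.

Plated area = 2 × 3.04 × 12.5 = 76.00 cm²
Volume = 76.00 × 47.1×10⁻⁴ cm = 0.3580 cm³
m(Cr) = 0.3580 × 7.19 = 2.574 g
n(Cr) = 2.574 / 52.00 = 0.04950 mol; n(e⁻) = 3 × 0.04950 = 0.1485 mol
Q = 0.1485 × 96485 = 14330 C
t = 14330 / 22.7 = 631.3 s = 10.5 min

10.5 min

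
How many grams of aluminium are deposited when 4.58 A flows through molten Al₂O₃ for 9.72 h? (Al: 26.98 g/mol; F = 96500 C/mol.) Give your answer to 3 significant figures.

14.9 g

Charge passed = 4.58 × 34992 = 1.603×10^5 C
Moles of electrons = 1.603×10^5 / 96500 = 1.661 mol
Al³⁺ + 3e⁻ → Al, so n(Al) = 1.661 / 3 = 0.5537 mol
m = 0.5537 × 26.98 = 14.9 g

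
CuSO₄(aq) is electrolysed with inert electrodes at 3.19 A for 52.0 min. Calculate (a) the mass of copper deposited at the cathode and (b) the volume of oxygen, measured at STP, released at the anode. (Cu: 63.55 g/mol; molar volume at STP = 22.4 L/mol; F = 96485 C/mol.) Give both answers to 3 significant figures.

3.28 g Cu; 0.578 L O₂

Q = 3.19 × 3120 = 9953 C; n(e⁻) = 9953 / 96485 = 0.1032 mol
Cathode: Cu²⁺ + 2e⁻ → Cu → n(Cu) = 0.1032/2 = 0.05160 mol → 3.28 g
Anode: 2H₂O → O₂ + 4H⁺ + 4e⁻ → n(O₂) = 0.1032/4 = 0.02580 mol → 0.578 L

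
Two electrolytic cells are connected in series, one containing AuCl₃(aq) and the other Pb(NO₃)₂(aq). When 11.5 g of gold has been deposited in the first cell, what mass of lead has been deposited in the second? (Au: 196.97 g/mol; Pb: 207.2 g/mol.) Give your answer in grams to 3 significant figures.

18.1 g

n(Au) = 11.5 / 196.97 = 0.05838 mol
Au³⁺ + 3e⁻ → Au, so n(e⁻) = 3 × 0.05838 = 0.1751 mol
Same current for the same time ⇒ same n(e⁻) = 0.1751 mol in both cells.
Pb²⁺ + 2e⁻ → Pb, so n(Pb) = 0.1751 / 2 = 0.08755 mol
m(Pb) = 0.08755 × 207.2 = 18.1 g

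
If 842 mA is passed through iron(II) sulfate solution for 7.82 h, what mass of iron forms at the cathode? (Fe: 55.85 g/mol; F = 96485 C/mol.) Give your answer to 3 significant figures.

6.86 g

Q = It = 0.842 × 28152 = 23700 C
n(e⁻) = Q/F = 23700/96485 = 0.2456 mol
Fe²⁺ + 2e⁻ → Fe, so n(Fe) = 0.2456 / 2 = 0.1228 mol
m = 0.1228 × 55.85 = 6.86 g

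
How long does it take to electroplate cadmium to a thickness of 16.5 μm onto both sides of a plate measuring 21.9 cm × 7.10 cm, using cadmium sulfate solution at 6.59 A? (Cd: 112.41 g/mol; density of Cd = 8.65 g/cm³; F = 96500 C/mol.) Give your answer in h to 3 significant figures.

0.321 h

Plated area = 2 × 21.9 × 7.10 = 311.0 cm²
Volume = 311.0 × 16.5×10⁻⁴ cm = 0.5132 cm³
m(Cd) = 0.5132 × 8.65 = 4.439 g
n(Cd) = 4.439 / 112.41 = 0.03949 mol; n(e⁻) = 2 × 0.03949 = 0.07898 mol
Q = 0.07898 × 96500 = 7622 C
t = 7622 / 6.59 = 1157 s = 0.321 h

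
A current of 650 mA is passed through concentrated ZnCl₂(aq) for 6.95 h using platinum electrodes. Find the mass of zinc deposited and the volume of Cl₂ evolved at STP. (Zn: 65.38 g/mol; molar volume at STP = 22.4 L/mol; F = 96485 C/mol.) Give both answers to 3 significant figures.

5.51 g Zn; 1.89 L Cl₂

Q = 0.650 × 25020 = 16260 C; n(e⁻) = 16260 / 96485 = 0.1685 mol
Cathode: Zn²⁺ + 2e⁻ → Zn → n(Zn) = 0.1685/2 = 0.08425 mol → 5.51 g
Anode: 2Cl⁻ → Cl₂ + 2e⁻ → n(Cl₂) = 0.1685/2 = 0.08425 mol → 1.89 L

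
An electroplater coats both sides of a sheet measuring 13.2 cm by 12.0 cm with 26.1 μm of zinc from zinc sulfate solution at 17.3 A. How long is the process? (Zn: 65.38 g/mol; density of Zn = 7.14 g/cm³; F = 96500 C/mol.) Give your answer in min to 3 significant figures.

Plated area = 2 × 13.2 × 12.0 = 316.8 cm²
Volume = 316.8 × 26.1×10⁻⁴ cm = 0.8268 cm³
m(Zn) = 0.8268 × 7.14 = 5.903 g
n(Zn) = 5.903 / 65.38 = 0.09029 mol; n(e⁻) = 2 × 0.09029 = 0.1806 mol
Q = 0.1806 × 96500 = 17430 C
t = 17430 / 17.3 = 1008 s = 16.8 min

16.8 min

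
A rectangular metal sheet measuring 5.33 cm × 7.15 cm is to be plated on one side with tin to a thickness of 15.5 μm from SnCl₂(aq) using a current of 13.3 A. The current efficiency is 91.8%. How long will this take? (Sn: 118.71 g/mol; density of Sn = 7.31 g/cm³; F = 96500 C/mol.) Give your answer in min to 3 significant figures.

0.958 min

Plated area = 5.33 × 7.15 = 38.11 cm²
Volume = 38.11 × 15.5×10⁻⁴ cm = 0.05907 cm³
m(Sn) = 0.05907 × 7.31 = 0.4318 g
n(Sn) = 0.4318 / 118.71 = 0.003637 mol; n(e⁻) = 2 × 0.003637 = 0.007274 mol
Q = 0.007274 × 96500 / 0.918 = 764.6 C
t = 764.6 / 13.3 = 57.49 s = 0.958 min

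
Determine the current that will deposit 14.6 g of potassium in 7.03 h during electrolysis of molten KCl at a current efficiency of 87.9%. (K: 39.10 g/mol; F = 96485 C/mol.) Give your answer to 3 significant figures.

1.62 A

n(K) = 14.6 / 39.10 = 0.3734 mol
K⁺ + e⁻ → K, so n(e⁻) = 0.3734 mol
Q = 0.3734 × 96485 / 0.879 = 40990 C
I = Q / t = 40990 / 25308 s = 1.62 A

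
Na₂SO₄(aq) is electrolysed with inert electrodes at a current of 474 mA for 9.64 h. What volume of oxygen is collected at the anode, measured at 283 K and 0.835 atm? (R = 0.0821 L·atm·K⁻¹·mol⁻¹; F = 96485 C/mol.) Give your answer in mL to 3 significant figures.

Q = It = 0.474 × 34704 = 16450 C
Moles of electrons = 16450 / 96485 = 0.1705 mol
2H₂O → O₂ + 4H⁺ + 4e⁻, so n(O₂) = 0.1705 / 4 = 0.04263 mol
V = nRT/P = 0.04263 × 0.0821 × 283 / 0.835 = 1.186 L
= 1190 mL

1190 mL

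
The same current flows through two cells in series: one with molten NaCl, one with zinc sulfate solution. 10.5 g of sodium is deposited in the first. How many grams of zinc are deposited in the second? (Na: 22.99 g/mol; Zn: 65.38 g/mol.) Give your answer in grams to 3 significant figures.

n(Na) = 10.5 / 22.99 = 0.4567 mol
Na⁺ + e⁻ → Na, so n(e⁻) = 0.4567 mol
Same current for the same time ⇒ same n(e⁻) = 0.4567 mol in both cells.
Zn²⁺ + 2e⁻ → Zn, so n(Zn) = 0.4567 / 2 = 0.2284 mol
m(Zn) = 0.2284 × 65.38 = 14.9 g

14.9 g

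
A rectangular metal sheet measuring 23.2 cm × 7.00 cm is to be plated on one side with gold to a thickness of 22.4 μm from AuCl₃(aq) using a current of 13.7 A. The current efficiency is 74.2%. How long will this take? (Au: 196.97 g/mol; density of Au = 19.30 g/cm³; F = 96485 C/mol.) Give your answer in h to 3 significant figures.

Plated area = 23.2 × 7.00 = 162.4 cm²
Volume = 162.4 × 22.4×10⁻⁴ cm = 0.3638 cm³
m(Au) = 0.3638 × 19.30 = 7.021 g
n(Au) = 7.021 / 196.97 = 0.03565 mol; n(e⁻) = 3 × 0.03565 = 0.1070 mol
Q = 0.1070 × 96485 / 0.742 = 13910 C
t = 13910 / 13.7 = 1015 s = 0.282 h

0.282 h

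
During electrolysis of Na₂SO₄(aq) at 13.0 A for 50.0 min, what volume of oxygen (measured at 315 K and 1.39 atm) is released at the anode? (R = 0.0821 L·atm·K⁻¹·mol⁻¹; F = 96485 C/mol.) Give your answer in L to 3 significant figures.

1.88 L

Q = 13.0 A × 3000 s = 39000 C
n(e⁻) = 39000 / 96485 = 0.4042 mol
2H₂O → O₂ + 4H⁺ + 4e⁻, so n(O₂) = 0.4042 / 4 = 0.1011 mol
V = nRT/P = 0.1011 × 0.0821 × 315 / 1.39 = 1.881 L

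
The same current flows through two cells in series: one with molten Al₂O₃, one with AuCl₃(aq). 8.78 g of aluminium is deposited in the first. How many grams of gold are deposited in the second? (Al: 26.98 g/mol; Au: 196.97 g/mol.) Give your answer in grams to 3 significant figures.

n(Al) = 8.78 / 26.98 = 0.3254 mol
Al³⁺ + 3e⁻ → Al, so n(e⁻) = 3 × 0.3254 = 0.9762 mol
In series, the same 0.9762 mol of electrons flows through the second cell.
Au³⁺ + 3e⁻ → Au, so n(Au) = 0.9762 / 3 = 0.3254 mol
m(Au) = 0.3254 × 196.97 = 64.1 g

64.1 g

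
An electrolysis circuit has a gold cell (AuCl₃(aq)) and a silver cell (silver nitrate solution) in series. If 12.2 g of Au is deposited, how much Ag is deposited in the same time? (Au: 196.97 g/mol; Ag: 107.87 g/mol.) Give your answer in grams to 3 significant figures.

n(Au) = 12.2 / 196.97 = 0.06194 mol
Au³⁺ + 3e⁻ → Au, so n(e⁻) = 3 × 0.06194 = 0.1858 mol
The cells are in series, so the same charge (and hence the same n(e⁻) = 0.1858 mol) passes through both.
Ag⁺ + e⁻ → Ag, so n(Ag) = 0.1858 mol
m(Ag) = 0.1858 × 107.87 = 20.0 g

20.0 g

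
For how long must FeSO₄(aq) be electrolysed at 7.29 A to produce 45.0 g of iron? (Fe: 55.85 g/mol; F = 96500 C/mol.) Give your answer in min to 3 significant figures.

n(Fe) = 45.0 / 55.85 = 0.8057 mol
Fe²⁺ + 2e⁻ → Fe, so n(e⁻) = 2 × 0.8057 = 1.611 mol
Q = 1.611 × 96500 = 1.555×10^5 C
t = Q / I = 1.555×10^5 / 7.29 = 21330 s = 356 min

356 min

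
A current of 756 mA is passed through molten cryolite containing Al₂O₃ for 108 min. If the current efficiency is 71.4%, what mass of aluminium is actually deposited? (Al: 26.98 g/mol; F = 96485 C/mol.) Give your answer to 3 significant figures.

Q = 0.756 × 6480 = 4899 C
n(e⁻) = 4899 / 96485 = 0.05077 mol
Al³⁺ + 3e⁻ → Al, so theoretical m(Al) = 0.01692 × 26.98 = 0.4565 g
Actual mass = 71.4% × 0.4565 = 0.326 g

0.326 g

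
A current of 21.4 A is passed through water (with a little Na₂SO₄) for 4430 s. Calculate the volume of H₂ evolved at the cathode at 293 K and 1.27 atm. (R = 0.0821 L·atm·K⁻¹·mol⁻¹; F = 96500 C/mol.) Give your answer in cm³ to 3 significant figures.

Q = It = 21.4 × 4430 = 94800 C
Moles of electrons = 94800 / 96500 = 0.9824 mol
2H⁺ + 2e⁻ → H₂, so n(H₂) = 0.9824 / 2 = 0.4912 mol
V = nRT/P = 0.4912 × 0.0821 × 293 / 1.27 = 9.304 L
= 9300 cm³

9300 cm³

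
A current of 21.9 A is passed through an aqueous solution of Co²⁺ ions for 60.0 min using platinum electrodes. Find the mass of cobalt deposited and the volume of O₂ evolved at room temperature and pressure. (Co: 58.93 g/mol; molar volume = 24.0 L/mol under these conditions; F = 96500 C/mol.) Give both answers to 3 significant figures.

Q = 21.9 × 3600 = 78840 C; n(e⁻) = 78840 / 96500 = 0.8170 mol
Cathode: Co²⁺ + 2e⁻ → Co → n(Co) = 0.8170/2 = 0.4085 mol → 24.1 g
Anode: 2H₂O → O₂ + 4H⁺ + 4e⁻ → n(O₂) = 0.8170/4 = 0.2043 mol → 4.90 L

24.1 g Co; 4.90 L O₂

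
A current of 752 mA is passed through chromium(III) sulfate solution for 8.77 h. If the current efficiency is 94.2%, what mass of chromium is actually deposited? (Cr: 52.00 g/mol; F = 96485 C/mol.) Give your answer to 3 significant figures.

4.02 g

Q = 0.752 × 31572 = 23740 C
n(e⁻) = 23740 / 96485 = 0.2460 mol
Cr³⁺ + 3e⁻ → Cr, so theoretical m(Cr) = 0.08200 × 52.00 = 4.264 g
Actual mass = 94.2% × 4.264 = 4.02 g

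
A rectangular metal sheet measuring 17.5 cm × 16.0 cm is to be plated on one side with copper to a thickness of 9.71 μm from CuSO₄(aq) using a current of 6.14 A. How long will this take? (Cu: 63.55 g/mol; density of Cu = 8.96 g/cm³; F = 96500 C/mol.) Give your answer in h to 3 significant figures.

Plated area = 17.5 × 16.0 = 280.0 cm²
Volume = 280.0 × 9.71×10⁻⁴ cm = 0.2719 cm³
m(Cu) = 0.2719 × 8.96 = 2.436 g
n(Cu) = 2.436 / 63.55 = 0.03833 mol; n(e⁻) = 2 × 0.03833 = 0.07666 mol
Q = 0.07666 × 96500 = 7398 C
t = 7398 / 6.14 = 1205 s = 0.335 h

0.335 h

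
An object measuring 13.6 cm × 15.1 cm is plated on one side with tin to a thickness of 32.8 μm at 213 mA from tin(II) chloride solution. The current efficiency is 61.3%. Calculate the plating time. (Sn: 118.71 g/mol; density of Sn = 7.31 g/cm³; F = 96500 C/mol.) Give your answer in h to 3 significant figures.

Plated area = 13.6 × 15.1 = 205.4 cm²
Volume = 205.4 × 32.8×10⁻⁴ cm = 0.6737 cm³
m(Sn) = 0.6737 × 7.31 = 4.925 g
n(Sn) = 4.925 / 118.71 = 0.04149 mol; n(e⁻) = 2 × 0.04149 = 0.08298 mol
Q = 0.08298 × 96500 / 0.613 = 13060 C
t = 13060 / 0.213 = 61310 s = 17.0 h

17.0 h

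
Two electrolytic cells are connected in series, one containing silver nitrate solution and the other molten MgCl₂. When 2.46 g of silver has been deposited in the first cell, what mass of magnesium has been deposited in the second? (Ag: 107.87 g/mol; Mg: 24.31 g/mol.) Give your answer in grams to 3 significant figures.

0.277 g

n(Ag) = 2.46 / 107.87 = 0.02281 mol
Ag⁺ + e⁻ → Ag, so n(e⁻) = 0.02281 mol
Since the cells are in series, n(e⁻) in the Mg cell is also 0.02281 mol.
Mg²⁺ + 2e⁻ → Mg, so n(Mg) = 0.02281 / 2 = 0.01141 mol
m(Mg) = 0.01141 × 24.31 = 0.277 g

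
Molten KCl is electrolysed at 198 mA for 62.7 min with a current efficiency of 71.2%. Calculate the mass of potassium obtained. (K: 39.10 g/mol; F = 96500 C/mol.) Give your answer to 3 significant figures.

Q = 0.198 × 3762 = 744.9 C
n(e⁻) = 744.9 / 96500 = 0.007719 mol
K⁺ + e⁻ → K, so theoretical m(K) = 0.007719 × 39.10 = 0.3018 g
Actual mass = 71.2% × 0.3018 = 0.215 g

0.215 g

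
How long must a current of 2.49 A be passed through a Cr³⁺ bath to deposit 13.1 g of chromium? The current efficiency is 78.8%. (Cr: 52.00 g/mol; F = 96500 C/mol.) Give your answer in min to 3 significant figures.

619 min

n(Cr) = 13.1 / 52.00 = 0.2519 mol
Cr³⁺ + 3e⁻ → Cr, so n(e⁻) = 3 × 0.2519 = 0.7557 mol
Q = 0.7557 × 96500 / 0.788 = 92540 C
t = Q / I = 92540 / 2.49 = 37160 s = 619 min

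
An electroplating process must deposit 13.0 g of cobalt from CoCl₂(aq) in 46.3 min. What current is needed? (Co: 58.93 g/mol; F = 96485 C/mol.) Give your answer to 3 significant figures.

15.3 A

n(Co) = 13.0 / 58.93 = 0.2206 mol
Co²⁺ + 2e⁻ → Co, so n(e⁻) = 2 × 0.2206 = 0.4412 mol
Q = 0.4412 × 96485 = 42570 C
I = Q / t = 42570 / 2778 s = 15.3 A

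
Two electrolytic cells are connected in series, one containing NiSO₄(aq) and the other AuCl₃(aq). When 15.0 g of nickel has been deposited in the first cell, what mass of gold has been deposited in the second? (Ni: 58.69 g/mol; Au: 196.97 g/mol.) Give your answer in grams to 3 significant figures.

33.6 g

n(Ni) = 15.0 / 58.69 = 0.2556 mol
Ni²⁺ + 2e⁻ → Ni, so n(e⁻) = 2 × 0.2556 = 0.5112 mol
Since the cells are in series, n(e⁻) in the Au cell is also 0.5112 mol.
Au³⁺ + 3e⁻ → Au, so n(Au) = 0.5112 / 3 = 0.1704 mol
m(Au) = 0.1704 × 196.97 = 33.6 g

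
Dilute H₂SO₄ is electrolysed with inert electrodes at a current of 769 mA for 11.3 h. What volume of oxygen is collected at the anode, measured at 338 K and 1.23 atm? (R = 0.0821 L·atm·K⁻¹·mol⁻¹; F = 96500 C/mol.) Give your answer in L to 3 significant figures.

Q = 0.769 A × 40680 s = 31280 C
n(e⁻) = Q/F = 31280/96500 = 0.3241 mol
2H₂O → O₂ + 4H⁺ + 4e⁻, so n(O₂) = 0.3241 / 4 = 0.08103 mol
V = nRT/P = 0.08103 × 0.0821 × 338 / 1.23 = 1.828 L

1.83 L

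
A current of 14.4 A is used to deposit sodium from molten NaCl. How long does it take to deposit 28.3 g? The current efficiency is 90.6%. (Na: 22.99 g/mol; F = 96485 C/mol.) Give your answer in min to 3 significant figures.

152 min

n(Na) = 28.3 / 22.99 = 1.231 mol
Na⁺ + e⁻ → Na, so n(e⁻) = 1.231 mol
Q = 1.231 × 96485 / 0.906 = 1.311×10^5 C
t = Q / I = 1.311×10^5 / 14.4 = 9104 s = 152 min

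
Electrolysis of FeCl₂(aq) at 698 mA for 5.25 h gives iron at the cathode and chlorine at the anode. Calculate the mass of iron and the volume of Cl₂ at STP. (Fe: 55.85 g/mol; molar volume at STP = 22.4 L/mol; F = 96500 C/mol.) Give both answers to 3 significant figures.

3.82 g Fe; 1.53 L Cl₂

Q = 0.698 × 18900 = 13190 C; n(e⁻) = 13190 / 96500 = 0.1367 mol
Cathode: Fe²⁺ + 2e⁻ → Fe → n(Fe) = 0.1367/2 = 0.06835 mol → 3.82 g
Anode: 2Cl⁻ → Cl₂ + 2e⁻ → n(Cl₂) = 0.1367/2 = 0.06835 mol → 1.53 L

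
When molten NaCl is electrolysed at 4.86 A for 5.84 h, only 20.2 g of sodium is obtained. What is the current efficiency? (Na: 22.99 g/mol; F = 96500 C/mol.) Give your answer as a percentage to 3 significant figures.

83.0%

Q = 4.86 × 21024 = 1.022×10^5 C
n(e⁻) = 1.022×10^5 / 96500 = 1.059 mol
Na⁺ + e⁻ → Na, so theoretical n(Na) = 1.059 mol → 24.35 g
Efficiency = 20.2 / 24.35 = 0.8296 = 83.0%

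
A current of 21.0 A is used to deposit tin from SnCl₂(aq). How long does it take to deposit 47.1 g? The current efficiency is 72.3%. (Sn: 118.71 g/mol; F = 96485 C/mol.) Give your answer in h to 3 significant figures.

n(Sn) = 47.1 / 118.71 = 0.3968 mol
Sn²⁺ + 2e⁻ → Sn, so n(e⁻) = 2 × 0.3968 = 0.7936 mol
Q = 0.7936 × 96485 / 0.723 = 1.059×10^5 C
t = Q / I = 1.059×10^5 / 21.0 = 5043 s = 1.40 h

1.40 h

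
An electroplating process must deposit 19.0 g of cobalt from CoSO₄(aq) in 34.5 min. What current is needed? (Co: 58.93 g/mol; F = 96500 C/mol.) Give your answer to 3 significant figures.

30.1 A

n(Co) = 19.0 / 58.93 = 0.3224 mol
Co²⁺ + 2e⁻ → Co, so n(e⁻) = 2 × 0.3224 = 0.6448 mol
Q = 0.6448 × 96500 = 62220 C
I = Q / t = 62220 / 2070 s = 30.1 A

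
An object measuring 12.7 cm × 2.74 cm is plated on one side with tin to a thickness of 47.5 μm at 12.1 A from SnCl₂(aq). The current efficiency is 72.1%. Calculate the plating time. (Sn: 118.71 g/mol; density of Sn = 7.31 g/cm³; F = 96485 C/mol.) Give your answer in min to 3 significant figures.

Plated area = 12.7 × 2.74 = 34.80 cm²
Volume = 34.80 × 47.5×10⁻⁴ cm = 0.1653 cm³
m(Sn) = 0.1653 × 7.31 = 1.208 g
n(Sn) = 1.208 / 118.71 = 0.01018 mol; n(e⁻) = 2 × 0.01018 = 0.02036 mol
Q = 0.02036 × 96485 / 0.721 = 2725 C
t = 2725 / 12.1 = 225.2 s = 3.75 min

3.75 min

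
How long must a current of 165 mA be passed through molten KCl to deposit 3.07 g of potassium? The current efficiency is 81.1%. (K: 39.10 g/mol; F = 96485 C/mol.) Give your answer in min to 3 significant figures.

n(K) = 3.07 / 39.10 = 0.07852 mol
K⁺ + e⁻ → K, so n(e⁻) = 0.07852 mol
Q = 0.07852 × 96485 / 0.811 = 9342 C
t = Q / I = 9342 / 0.165 = 56620 s = 944 min

944 min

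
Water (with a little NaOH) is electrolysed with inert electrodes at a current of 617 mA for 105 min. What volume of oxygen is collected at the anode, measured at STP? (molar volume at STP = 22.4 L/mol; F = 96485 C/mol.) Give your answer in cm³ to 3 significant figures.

Charge passed = 0.617 × 6300 = 3887 C
n(e⁻) = Q/F = 3887/96485 = 0.04029 mol
2H₂O → O₂ + 4H⁺ + 4e⁻, so n(O₂) = 0.04029 / 4 = 0.01007 mol
V = 0.01007 × 22.4 = 0.2256 L
= 226 cm³

226 cm³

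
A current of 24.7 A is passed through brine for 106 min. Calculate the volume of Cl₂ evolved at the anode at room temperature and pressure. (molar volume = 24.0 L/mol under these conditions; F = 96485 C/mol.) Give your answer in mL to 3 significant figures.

Charge passed = 24.7 × 6360 = 1.571×10^5 C
Moles of electrons = 1.571×10^5 / 96485 = 1.628 mol
2Cl⁻ → Cl₂ + 2e⁻, so n(Cl₂) = 1.628 / 2 = 0.8140 mol
V = 0.8140 × 24.0 = 19.54 L
= 19500 mL

19500 mL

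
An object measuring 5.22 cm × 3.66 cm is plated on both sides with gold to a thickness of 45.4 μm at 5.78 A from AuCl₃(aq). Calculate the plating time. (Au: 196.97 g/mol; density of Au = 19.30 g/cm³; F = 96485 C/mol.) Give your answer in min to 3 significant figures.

Plated area = 2 × 5.22 × 3.66 = 38.21 cm²
Volume = 38.21 × 45.4×10⁻⁴ cm = 0.1735 cm³
m(Au) = 0.1735 × 19.30 = 3.349 g
n(Au) = 3.349 / 196.97 = 0.01700 mol; n(e⁻) = 3 × 0.01700 = 0.05100 mol
Q = 0.05100 × 96485 = 4921 C
t = 4921 / 5.78 = 851.4 s = 14.2 min

14.2 min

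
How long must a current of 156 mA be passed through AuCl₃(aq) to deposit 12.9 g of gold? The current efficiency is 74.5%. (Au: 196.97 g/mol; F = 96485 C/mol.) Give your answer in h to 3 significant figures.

45.3 h

n(Au) = 12.9 / 196.97 = 0.06549 mol
Au³⁺ + 3e⁻ → Au, so n(e⁻) = 3 × 0.06549 = 0.1965 mol
Q = 0.1965 × 96485 / 0.745 = 25450 C
t = Q / I = 25450 / 0.156 = 1.631×10^5 s = 45.3 h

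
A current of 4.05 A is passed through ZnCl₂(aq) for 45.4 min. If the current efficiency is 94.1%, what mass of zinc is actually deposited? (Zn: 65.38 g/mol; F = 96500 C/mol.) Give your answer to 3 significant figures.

Q = 4.05 × 2724 = 11030 C
n(e⁻) = 11030 / 96500 = 0.1143 mol
Zn²⁺ + 2e⁻ → Zn, so theoretical m(Zn) = 0.05715 × 65.38 = 3.736 g
Actual mass = 94.1% × 3.736 = 3.52 g

3.52 g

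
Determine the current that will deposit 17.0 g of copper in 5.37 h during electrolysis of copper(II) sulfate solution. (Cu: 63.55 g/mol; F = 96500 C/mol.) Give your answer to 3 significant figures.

2.67 A

n(Cu) = 17.0 / 63.55 = 0.2675 mol
Cu²⁺ + 2e⁻ → Cu, so n(e⁻) = 2 × 0.2675 = 0.5350 mol
Q = 0.5350 × 96500 = 51630 C
I = Q / t = 51630 / 19332 s = 2.67 A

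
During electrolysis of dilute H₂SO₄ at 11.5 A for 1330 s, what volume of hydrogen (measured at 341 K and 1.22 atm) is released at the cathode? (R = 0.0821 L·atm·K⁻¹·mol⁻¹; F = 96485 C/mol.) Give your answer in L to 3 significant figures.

Q = It = 11.5 × 1330 = 15300 C
Moles of electrons = 15300 / 96485 = 0.1586 mol
2H⁺ + 2e⁻ → H₂, so n(H₂) = 0.1586 / 2 = 0.07930 mol
V = nRT/P = 0.07930 × 0.0821 × 341 / 1.22 = 1.820 L

1.82 L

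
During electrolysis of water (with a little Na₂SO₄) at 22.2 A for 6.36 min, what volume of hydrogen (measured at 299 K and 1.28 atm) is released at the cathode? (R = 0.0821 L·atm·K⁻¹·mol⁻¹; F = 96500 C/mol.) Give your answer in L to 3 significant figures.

Q = 22.2 A × 381.6 s = 8472 C
n(e⁻) = Q/F = 8472/96500 = 0.08779 mol
2H⁺ + 2e⁻ → H₂, so n(H₂) = 0.08779 / 2 = 0.04390 mol
V = nRT/P = 0.04390 × 0.0821 × 299 / 1.28 = 0.8419 L

0.842 L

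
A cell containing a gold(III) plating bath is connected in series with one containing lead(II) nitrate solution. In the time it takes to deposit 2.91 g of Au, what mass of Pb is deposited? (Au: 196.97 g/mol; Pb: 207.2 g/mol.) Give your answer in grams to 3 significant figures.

4.59 g

n(Au) = 2.91 / 196.97 = 0.01477 mol
Au³⁺ + 3e⁻ → Au, so n(e⁻) = 3 × 0.01477 = 0.04431 mol
Same current for the same time ⇒ same n(e⁻) = 0.04431 mol in both cells.
Pb²⁺ + 2e⁻ → Pb, so n(Pb) = 0.04431 / 2 = 0.02216 mol
m(Pb) = 0.02216 × 207.2 = 4.59 g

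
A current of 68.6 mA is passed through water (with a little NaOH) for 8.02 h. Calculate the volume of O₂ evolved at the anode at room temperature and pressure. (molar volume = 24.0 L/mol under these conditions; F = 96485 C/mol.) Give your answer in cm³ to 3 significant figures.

123 cm³

Q = It = 0.0686 × 28872 = 1981 C
Moles of electrons = 1981 / 96485 = 0.02053 mol
2H₂O → O₂ + 4H⁺ + 4e⁻, so n(O₂) = 0.02053 / 4 = 0.005133 mol
V = 0.005133 × 24.0 = 0.1232 L
= 123 cm³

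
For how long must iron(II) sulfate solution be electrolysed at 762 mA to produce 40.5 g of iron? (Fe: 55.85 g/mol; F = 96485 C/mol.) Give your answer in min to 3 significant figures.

3060 min

n(Fe) = 40.5 / 55.85 = 0.7252 mol
Fe²⁺ + 2e⁻ → Fe, so n(e⁻) = 2 × 0.7252 = 1.450 mol
Q = 1.450 × 96485 = 1.399×10^5 C
t = Q / I = 1.399×10^5 / 0.762 = 1.836×10^5 s = 3060 min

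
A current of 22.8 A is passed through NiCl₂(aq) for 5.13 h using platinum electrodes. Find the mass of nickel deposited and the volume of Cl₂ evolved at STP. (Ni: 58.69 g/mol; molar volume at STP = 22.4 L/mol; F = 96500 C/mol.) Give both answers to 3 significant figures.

128 g Ni; 48.9 L Cl₂

Q = 22.8 × 18468 = 4.211×10^5 C; n(e⁻) = 4.211×10^5 / 96500 = 4.364 mol
Cathode: Ni²⁺ + 2e⁻ → Ni → n(Ni) = 4.364/2 = 2.182 mol → 128 g
Anode: 2Cl⁻ → Cl₂ + 2e⁻ → n(Cl₂) = 4.364/2 = 2.182 mol → 48.9 L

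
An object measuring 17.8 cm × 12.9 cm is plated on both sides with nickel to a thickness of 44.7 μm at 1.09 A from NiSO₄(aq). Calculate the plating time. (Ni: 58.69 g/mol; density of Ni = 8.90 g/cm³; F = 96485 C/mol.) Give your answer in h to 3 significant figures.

15.3 h

Plated area = 2 × 17.8 × 12.9 = 459.2 cm²
Volume = 459.2 × 44.7×10⁻⁴ cm = 2.053 cm³
m(Ni) = 2.053 × 8.90 = 18.27 g
n(Ni) = 18.27 / 58.69 = 0.3113 mol; n(e⁻) = 2 × 0.3113 = 0.6226 mol
Q = 0.6226 × 96485 = 60070 C
t = 60070 / 1.09 = 55110 s = 15.3 h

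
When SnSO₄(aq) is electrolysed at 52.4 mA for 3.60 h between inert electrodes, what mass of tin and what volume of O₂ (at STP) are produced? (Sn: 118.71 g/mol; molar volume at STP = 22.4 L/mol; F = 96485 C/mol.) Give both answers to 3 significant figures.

0.418 g Sn; 0.0394 L O₂

Q = 0.0524 × 12960 = 679.1 C; n(e⁻) = 679.1 / 96485 = 0.007038 mol
Cathode: Sn²⁺ + 2e⁻ → Sn → n(Sn) = 0.007038/2 = 0.003519 mol → 0.418 g
Anode: 2H₂O → O₂ + 4H⁺ + 4e⁻ → n(O₂) = 0.007038/4 = 0.001760 mol → 0.0394 L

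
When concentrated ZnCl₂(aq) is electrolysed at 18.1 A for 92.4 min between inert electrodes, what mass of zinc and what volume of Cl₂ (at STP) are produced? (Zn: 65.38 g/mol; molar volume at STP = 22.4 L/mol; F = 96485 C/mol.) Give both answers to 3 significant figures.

34.0 g Zn; 11.6 L Cl₂

Q = 18.1 × 5544 = 1.003×10^5 C; n(e⁻) = 1.003×10^5 / 96485 = 1.040 mol
Cathode: Zn²⁺ + 2e⁻ → Zn → n(Zn) = 1.040/2 = 0.5200 mol → 34.0 g
Anode: 2Cl⁻ → Cl₂ + 2e⁻ → n(Cl₂) = 1.040/2 = 0.5200 mol → 11.6 L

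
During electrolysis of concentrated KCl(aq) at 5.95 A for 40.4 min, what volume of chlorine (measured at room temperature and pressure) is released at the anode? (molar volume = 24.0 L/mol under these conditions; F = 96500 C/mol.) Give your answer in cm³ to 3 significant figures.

Charge passed = 5.95 × 2424 = 14420 C
n(e⁻) = 14420 / 96500 = 0.1494 mol
2Cl⁻ → Cl₂ + 2e⁻, so n(Cl₂) = 0.1494 / 2 = 0.07470 mol
V = 0.07470 × 24.0 = 1.793 L
= 1790 cm³

1790 cm³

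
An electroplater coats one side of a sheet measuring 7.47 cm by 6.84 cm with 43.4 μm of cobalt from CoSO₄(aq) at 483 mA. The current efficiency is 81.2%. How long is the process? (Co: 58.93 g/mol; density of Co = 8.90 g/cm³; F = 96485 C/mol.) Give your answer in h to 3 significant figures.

4.58 h

Plated area = 7.47 × 6.84 = 51.09 cm²
Volume = 51.09 × 43.4×10⁻⁴ cm = 0.2217 cm³
m(Co) = 0.2217 × 8.90 = 1.973 g
n(Co) = 1.973 / 58.93 = 0.03348 mol; n(e⁻) = 2 × 0.03348 = 0.06696 mol
Q = 0.06696 × 96485 / 0.812 = 7956 C
t = 7956 / 0.483 = 16470 s = 4.58 h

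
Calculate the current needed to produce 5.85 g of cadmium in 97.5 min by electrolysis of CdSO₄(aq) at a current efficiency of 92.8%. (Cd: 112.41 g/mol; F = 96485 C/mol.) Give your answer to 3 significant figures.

1.85 A

n(Cd) = 5.85 / 112.41 = 0.05204 mol
Cd²⁺ + 2e⁻ → Cd, so n(e⁻) = 2 × 0.05204 = 0.1041 mol
Q = 0.1041 × 96485 / 0.928 = 10820 C
I = Q / t = 10820 / 5850 s = 1.85 A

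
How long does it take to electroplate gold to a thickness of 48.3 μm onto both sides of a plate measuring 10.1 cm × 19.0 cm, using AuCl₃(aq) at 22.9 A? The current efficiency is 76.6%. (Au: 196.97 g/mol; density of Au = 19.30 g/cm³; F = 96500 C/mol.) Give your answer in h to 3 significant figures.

Plated area = 2 × 10.1 × 19.0 = 383.8 cm²
Volume = 383.8 × 48.3×10⁻⁴ cm = 1.854 cm³
m(Au) = 1.854 × 19.30 = 35.78 g
n(Au) = 35.78 / 196.97 = 0.1817 mol; n(e⁻) = 3 × 0.1817 = 0.5451 mol
Q = 0.5451 × 96500 / 0.766 = 68670 C
t = 68670 / 22.9 = 2999 s = 0.833 h

0.833 h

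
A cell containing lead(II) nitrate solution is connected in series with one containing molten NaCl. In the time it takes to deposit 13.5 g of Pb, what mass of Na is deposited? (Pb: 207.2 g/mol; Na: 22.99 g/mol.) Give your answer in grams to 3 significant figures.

n(Pb) = 13.5 / 207.2 = 0.06515 mol
Pb²⁺ + 2e⁻ → Pb, so n(e⁻) = 2 × 0.06515 = 0.1303 mol
In series, the same 0.1303 mol of electrons flows through the second cell.
Na⁺ + e⁻ → Na, so n(Na) = 0.1303 mol
m(Na) = 0.1303 × 22.99 = 3.00 g

3.00 g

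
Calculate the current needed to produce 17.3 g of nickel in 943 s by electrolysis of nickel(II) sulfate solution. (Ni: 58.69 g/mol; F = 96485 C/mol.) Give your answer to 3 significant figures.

60.3 A

n(Ni) = 17.3 / 58.69 = 0.2948 mol
Ni²⁺ + 2e⁻ → Ni, so n(e⁻) = 2 × 0.2948 = 0.5896 mol
Q = 0.5896 × 96485 = 56890 C
I = Q / t = 56890 / 943 s = 60.3 A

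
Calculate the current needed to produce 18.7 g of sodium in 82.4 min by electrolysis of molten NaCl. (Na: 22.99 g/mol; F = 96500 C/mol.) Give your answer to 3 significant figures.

n(Na) = 18.7 / 22.99 = 0.8134 mol
Na⁺ + e⁻ → Na, so n(e⁻) = 0.8134 mol
Q = 0.8134 × 96500 = 78490 C
I = Q / t = 78490 / 4944 s = 15.9 A

15.9 A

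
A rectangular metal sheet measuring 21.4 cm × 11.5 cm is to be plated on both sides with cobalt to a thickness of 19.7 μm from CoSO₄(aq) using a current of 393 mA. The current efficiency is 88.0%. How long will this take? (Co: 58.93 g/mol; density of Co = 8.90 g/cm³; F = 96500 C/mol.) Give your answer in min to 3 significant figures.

Plated area = 2 × 21.4 × 11.5 = 492.2 cm²
Volume = 492.2 × 19.7×10⁻⁴ cm = 0.9696 cm³
m(Co) = 0.9696 × 8.90 = 8.629 g
n(Co) = 8.629 / 58.93 = 0.1464 mol; n(e⁻) = 2 × 0.1464 = 0.2928 mol
Q = 0.2928 × 96500 / 0.880 = 32110 C
t = 32110 / 0.393 = 81700 s = 1360 min

1360 min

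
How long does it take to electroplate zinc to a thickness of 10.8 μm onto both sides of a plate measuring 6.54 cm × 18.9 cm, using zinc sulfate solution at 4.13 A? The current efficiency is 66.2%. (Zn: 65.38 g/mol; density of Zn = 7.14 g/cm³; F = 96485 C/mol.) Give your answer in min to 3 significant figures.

34.3 min

Plated area = 2 × 6.54 × 18.9 = 247.2 cm²
Volume = 247.2 × 10.8×10⁻⁴ cm = 0.2670 cm³
m(Zn) = 0.2670 × 7.14 = 1.906 g
n(Zn) = 1.906 / 65.38 = 0.02915 mol; n(e⁻) = 2 × 0.02915 = 0.05830 mol
Q = 0.05830 × 96485 / 0.662 = 8497 C
t = 8497 / 4.13 = 2057 s = 34.3 min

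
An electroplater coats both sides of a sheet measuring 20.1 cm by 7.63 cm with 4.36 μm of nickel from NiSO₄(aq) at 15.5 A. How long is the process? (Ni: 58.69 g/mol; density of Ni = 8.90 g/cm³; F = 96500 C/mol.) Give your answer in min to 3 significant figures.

Plated area = 2 × 20.1 × 7.63 = 306.7 cm²
Volume = 306.7 × 4.36×10⁻⁴ cm = 0.1337 cm³
m(Ni) = 0.1337 × 8.90 = 1.190 g
n(Ni) = 1.190 / 58.69 = 0.02028 mol; n(e⁻) = 2 × 0.02028 = 0.04056 mol
Q = 0.04056 × 96500 = 3914 C
t = 3914 / 15.5 = 252.5 s = 4.21 min

4.21 min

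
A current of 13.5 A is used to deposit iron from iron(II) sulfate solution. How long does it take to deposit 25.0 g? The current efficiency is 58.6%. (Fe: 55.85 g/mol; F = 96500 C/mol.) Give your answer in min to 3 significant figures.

n(Fe) = 25.0 / 55.85 = 0.4476 mol
Fe²⁺ + 2e⁻ → Fe, so n(e⁻) = 2 × 0.4476 = 0.8952 mol
Q = 0.8952 × 96500 / 0.586 = 1.474×10^5 C
t = Q / I = 1.474×10^5 / 13.5 = 10920 s = 182 min

182 min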